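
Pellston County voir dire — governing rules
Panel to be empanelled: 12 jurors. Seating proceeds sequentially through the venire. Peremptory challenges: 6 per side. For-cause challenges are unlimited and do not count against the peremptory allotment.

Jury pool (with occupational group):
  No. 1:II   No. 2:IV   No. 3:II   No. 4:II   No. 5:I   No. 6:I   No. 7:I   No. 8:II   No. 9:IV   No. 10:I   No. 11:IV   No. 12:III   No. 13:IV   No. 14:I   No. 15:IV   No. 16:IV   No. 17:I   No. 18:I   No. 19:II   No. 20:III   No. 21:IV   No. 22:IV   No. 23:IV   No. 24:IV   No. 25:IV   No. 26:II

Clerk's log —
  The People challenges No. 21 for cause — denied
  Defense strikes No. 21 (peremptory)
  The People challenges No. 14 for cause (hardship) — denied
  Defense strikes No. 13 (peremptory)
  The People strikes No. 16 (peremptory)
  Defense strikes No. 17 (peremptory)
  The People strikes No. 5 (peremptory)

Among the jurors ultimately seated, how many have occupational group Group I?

4

Removed: #5, #13, #16, #17, #21.
Seated jurors 1–12: #1, #2, #3, #4, #6, #7, #8, #9, #10, #11, #12, #14.
Of those, in Group I: #6, #7, #10, #14 → 4.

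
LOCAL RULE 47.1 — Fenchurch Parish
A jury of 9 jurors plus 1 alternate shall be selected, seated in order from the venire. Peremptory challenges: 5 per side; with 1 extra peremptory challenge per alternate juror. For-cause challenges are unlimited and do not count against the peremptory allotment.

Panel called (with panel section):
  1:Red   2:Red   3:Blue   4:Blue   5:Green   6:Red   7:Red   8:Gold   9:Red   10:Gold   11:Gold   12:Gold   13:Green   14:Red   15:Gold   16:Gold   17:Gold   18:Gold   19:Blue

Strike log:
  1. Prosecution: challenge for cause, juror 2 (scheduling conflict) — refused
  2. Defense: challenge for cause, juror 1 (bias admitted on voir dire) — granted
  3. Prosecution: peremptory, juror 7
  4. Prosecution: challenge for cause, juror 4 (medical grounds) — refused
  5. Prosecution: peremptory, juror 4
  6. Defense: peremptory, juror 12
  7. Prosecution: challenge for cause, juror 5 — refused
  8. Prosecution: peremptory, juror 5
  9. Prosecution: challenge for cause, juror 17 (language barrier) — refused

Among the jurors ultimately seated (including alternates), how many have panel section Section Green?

1

Removed: #1, #4, #5, #7, #12.
Seated (10 incl. alternates): #2, #3, #6, #8, #9, #10, #11, #13, #14, #15.
Of those, in Section Green: #13 → 1.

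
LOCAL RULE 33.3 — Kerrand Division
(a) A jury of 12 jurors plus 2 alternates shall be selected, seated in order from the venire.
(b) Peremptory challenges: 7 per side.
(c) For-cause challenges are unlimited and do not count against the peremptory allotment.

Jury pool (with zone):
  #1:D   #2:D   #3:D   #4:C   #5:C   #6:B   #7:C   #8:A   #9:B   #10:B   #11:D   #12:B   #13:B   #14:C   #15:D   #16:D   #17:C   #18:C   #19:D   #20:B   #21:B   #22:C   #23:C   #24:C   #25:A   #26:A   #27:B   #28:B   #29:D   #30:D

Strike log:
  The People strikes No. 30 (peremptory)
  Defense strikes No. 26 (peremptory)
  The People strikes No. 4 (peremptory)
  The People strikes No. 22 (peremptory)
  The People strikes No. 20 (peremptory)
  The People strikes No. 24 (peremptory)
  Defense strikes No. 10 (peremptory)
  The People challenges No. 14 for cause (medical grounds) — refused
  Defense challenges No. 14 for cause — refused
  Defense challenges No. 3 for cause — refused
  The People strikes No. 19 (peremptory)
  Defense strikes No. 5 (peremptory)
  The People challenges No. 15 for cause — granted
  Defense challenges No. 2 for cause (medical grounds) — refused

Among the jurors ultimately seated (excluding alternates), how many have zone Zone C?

Removed: #4, #5, #10, #15, #19, #20, #22, #24, #26, #30.
Seated jurors 1–12: #1, #2, #3, #6, #7, #8, #9, #11, #12, #13, #14, #16 (alternates #17, #18 not counted).
Of those, in Zone C: #7, #14 → 2.

2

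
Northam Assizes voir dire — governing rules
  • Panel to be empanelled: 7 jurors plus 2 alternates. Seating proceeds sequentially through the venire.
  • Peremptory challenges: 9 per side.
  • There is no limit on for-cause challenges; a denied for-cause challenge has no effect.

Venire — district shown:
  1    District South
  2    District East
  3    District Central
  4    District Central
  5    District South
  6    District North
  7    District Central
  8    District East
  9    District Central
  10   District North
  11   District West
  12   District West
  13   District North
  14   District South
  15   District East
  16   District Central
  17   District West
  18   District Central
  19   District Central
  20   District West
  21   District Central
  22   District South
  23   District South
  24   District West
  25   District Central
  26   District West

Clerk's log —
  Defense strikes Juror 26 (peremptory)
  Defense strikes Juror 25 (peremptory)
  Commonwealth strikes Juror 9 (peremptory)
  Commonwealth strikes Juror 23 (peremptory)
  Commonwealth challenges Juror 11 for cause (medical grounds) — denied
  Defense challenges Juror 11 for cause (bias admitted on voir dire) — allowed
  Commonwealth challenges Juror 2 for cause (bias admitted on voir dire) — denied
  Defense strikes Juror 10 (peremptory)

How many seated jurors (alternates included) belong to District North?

Removed: #9, #10, #11, #23, #25, #26.
Seated (9 incl. alternates): #1, #2, #3, #4, #5, #6, #7, #8, #12.
Of those, in District North: #6 → 1.

1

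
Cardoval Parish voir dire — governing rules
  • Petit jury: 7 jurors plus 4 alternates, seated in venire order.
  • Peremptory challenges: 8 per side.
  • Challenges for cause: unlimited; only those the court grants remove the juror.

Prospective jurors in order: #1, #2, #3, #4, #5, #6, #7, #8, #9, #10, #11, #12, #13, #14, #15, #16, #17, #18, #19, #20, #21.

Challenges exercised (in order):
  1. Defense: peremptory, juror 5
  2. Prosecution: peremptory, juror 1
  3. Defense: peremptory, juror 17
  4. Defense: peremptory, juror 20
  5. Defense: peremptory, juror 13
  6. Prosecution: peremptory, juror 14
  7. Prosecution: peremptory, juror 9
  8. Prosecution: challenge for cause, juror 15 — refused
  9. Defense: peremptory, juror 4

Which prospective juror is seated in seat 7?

Removed: #1, #4, #5, #9, #13, #14, #17, #20. (#15 stays — for-cause denied.)
Filling seats in venire order through position 7: #2, #3, #6, #7, #8, #10, #11.
So seat 7 is #11.

11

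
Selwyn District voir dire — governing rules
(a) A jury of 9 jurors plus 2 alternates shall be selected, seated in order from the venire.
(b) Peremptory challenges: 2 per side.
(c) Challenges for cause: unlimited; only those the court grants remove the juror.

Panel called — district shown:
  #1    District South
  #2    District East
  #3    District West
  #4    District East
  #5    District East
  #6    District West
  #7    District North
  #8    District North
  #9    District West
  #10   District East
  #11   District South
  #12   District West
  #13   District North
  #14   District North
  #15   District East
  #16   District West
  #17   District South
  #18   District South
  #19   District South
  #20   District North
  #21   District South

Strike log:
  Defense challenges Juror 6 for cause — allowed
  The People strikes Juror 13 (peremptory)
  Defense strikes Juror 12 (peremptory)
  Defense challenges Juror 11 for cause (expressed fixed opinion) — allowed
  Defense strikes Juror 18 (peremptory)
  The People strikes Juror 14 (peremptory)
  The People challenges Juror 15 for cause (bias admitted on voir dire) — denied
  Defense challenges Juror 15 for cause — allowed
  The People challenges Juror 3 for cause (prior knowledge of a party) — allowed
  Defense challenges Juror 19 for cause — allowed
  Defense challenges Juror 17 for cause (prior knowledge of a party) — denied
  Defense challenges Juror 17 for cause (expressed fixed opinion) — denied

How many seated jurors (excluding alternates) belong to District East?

4

Removed: #3, #6, #11, #12, #13, #14, #15, #18, #19.
Seated jurors 1–9: #1, #2, #4, #5, #7, #8, #9, #10, #16 (alternates #17, #20 not counted).
Of those, in District East: #2, #4, #5, #10 → 4.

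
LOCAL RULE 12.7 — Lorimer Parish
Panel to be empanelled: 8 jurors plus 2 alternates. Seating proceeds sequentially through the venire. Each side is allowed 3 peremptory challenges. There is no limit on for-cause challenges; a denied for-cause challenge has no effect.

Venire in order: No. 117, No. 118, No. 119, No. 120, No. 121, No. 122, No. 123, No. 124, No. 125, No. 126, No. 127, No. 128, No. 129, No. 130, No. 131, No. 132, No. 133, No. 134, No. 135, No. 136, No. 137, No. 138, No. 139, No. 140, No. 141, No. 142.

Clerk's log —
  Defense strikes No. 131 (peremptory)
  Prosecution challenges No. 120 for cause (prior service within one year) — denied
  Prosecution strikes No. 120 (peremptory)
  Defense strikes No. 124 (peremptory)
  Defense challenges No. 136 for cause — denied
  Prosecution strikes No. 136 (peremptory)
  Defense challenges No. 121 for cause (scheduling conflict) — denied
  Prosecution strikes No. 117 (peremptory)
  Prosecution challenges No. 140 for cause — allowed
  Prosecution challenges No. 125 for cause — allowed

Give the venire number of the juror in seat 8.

Removed: #117, #120, #124, #125, #131, #136, #140. (#121 stays — for-cause denied.)
Filling seats in venire order through position 8: #118, #119, #121, #122, #123, #126, #127, #128.
So seat 8 is #128.

128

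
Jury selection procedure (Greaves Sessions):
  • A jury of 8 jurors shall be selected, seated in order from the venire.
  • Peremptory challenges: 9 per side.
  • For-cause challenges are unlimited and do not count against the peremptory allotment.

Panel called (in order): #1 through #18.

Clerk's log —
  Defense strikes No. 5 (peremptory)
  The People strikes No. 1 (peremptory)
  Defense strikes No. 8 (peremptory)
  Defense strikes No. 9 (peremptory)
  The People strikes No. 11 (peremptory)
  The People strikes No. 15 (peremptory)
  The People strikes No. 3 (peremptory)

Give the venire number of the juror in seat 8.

Removed: #1, #3, #5, #8, #9, #11, #15.
Filling seats in venire order through position 8: #2, #4, #6, #7, #10, #12, #13, #14.
So seat 8 is #14.

14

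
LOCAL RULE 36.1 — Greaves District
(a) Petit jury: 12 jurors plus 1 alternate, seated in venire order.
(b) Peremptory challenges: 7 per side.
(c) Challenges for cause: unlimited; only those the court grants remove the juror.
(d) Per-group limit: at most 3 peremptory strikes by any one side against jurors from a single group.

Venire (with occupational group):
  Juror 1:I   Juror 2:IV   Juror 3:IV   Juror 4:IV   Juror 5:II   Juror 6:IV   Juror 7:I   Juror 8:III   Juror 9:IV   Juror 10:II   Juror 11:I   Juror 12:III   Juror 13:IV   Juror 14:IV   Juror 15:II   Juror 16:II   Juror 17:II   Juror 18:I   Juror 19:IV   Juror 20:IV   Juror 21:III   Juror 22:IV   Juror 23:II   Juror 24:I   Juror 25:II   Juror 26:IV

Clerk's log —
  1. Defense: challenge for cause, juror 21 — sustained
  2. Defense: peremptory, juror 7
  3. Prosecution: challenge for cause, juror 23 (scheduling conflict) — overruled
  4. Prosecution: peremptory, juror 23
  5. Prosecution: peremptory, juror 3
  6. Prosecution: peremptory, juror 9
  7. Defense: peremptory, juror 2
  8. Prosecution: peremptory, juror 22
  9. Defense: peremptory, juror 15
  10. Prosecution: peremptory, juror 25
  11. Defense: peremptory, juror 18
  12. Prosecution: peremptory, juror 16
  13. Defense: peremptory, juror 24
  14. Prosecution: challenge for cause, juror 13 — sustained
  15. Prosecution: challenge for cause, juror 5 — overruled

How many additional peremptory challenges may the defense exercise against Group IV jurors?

2

Defense peremptories so far: #7, #2, #15, #18, #24 — 5 of 7 used, 2 left overall.
Against Group IV: #2 — 1 used; per-group cap 3 leaves 2.
Binding limit: min(2, 2) = 2.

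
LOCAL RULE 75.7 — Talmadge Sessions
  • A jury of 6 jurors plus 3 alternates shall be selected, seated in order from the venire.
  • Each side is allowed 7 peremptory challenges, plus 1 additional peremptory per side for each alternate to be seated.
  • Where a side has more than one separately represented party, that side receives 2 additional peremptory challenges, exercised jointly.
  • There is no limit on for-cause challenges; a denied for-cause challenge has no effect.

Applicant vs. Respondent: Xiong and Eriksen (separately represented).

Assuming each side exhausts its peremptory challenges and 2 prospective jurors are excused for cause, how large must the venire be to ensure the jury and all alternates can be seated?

33

Seats to fill: 6 + 3 alternates = 9.
Peremptories — Applicant: 7 + 1×3 = 10; Respondent: 7 + 1×3 + 2 = 12; total 22.
For-cause removals: 2.
Minimum venire: 9 + 22 + 2 = 33.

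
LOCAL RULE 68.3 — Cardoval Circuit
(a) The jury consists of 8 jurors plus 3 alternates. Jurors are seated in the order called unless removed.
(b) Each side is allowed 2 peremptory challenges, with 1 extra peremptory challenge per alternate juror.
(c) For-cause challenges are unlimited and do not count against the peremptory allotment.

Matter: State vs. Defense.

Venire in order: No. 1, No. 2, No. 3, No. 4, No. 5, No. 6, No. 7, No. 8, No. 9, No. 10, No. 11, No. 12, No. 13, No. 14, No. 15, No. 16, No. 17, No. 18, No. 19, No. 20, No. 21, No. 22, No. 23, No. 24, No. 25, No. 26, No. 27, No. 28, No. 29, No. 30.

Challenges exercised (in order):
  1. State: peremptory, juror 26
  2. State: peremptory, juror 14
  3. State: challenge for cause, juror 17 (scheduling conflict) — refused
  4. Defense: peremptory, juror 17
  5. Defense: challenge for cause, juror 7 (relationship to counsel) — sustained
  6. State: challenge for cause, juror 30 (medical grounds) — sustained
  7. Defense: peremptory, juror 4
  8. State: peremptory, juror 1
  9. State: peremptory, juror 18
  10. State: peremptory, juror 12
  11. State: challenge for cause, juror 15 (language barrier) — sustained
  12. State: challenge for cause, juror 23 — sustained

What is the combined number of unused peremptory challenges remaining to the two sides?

3

State allotment: 2 base + 1 × 3 alternates = 5. Defense allotment: 2 base + 1 × 3 alternates = 5.
State peremptories used: #26, #14, #1, #18, #12 — 5 (for-cause on #17, #30, #15, #23 don't count).
Defense peremptories used: #17, #4 — 2 (the for-cause on #7 doesn't count).
Remaining: (5 − 5) + (5 − 2) = 3.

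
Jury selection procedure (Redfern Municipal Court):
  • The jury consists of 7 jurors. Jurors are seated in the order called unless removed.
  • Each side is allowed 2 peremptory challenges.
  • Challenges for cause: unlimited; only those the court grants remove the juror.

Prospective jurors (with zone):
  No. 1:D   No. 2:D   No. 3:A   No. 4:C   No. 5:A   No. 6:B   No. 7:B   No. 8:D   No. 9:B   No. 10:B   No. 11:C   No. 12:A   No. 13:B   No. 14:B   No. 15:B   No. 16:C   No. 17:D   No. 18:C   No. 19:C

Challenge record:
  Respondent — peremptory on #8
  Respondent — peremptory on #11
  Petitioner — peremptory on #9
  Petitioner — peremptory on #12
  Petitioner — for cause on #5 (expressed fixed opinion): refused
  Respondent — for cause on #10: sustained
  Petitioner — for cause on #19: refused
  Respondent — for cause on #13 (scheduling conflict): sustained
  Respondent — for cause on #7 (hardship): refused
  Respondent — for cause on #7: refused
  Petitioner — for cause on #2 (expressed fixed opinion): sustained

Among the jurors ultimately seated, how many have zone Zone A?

Removed: #2, #8, #9, #10, #11, #12, #13.
Seated jurors 1–7: #1, #3, #4, #5, #6, #7, #14.
Of those, in Zone A: #3, #5 → 2.

2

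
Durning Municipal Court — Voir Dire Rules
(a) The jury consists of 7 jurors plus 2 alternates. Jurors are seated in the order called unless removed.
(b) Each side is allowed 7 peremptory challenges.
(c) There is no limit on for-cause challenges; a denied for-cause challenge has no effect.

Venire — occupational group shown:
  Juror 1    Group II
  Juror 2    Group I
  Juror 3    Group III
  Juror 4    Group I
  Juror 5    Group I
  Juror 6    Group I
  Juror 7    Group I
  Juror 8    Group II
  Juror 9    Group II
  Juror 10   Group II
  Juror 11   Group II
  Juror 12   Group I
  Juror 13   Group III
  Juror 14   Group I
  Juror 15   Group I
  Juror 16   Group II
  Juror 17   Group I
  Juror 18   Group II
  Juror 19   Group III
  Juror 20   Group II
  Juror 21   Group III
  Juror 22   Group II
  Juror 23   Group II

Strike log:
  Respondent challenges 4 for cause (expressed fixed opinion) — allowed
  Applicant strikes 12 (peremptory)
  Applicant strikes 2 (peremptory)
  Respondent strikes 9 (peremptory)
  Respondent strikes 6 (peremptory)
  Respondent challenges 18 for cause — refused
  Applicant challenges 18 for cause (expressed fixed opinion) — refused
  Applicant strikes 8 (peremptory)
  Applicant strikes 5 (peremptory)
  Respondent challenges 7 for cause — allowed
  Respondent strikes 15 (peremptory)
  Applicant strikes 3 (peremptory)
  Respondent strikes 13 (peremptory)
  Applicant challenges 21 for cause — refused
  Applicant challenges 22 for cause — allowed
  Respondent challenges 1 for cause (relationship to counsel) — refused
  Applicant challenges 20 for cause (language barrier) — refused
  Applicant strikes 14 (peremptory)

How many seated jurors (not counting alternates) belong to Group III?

1

Removed: #2, #3, #4, #5, #6, #7, #8, #9, #12, #13, #14, #15, #22.
Seated jurors 1–7: #1, #10, #11, #16, #17, #18, #19 (alternates #20, #21 not counted).
Of those, in Group III: #19 → 1.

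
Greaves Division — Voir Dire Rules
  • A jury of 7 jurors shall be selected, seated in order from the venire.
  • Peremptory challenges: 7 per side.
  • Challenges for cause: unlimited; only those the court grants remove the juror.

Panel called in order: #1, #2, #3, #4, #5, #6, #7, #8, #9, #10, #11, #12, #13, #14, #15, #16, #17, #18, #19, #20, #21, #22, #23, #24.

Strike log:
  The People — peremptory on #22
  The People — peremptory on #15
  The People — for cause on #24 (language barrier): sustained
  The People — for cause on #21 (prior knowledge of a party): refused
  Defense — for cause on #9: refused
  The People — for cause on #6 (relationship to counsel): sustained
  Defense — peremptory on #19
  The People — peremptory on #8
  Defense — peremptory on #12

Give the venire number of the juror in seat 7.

9

Removed: #6, #8, #12, #15, #19, #22, #24. (#9, #21 stay — for-cause denied.)
Seating in order: seats 1–7 → #1, #2, #3, #4, #5, #7, #9.
So seat 7 is #9.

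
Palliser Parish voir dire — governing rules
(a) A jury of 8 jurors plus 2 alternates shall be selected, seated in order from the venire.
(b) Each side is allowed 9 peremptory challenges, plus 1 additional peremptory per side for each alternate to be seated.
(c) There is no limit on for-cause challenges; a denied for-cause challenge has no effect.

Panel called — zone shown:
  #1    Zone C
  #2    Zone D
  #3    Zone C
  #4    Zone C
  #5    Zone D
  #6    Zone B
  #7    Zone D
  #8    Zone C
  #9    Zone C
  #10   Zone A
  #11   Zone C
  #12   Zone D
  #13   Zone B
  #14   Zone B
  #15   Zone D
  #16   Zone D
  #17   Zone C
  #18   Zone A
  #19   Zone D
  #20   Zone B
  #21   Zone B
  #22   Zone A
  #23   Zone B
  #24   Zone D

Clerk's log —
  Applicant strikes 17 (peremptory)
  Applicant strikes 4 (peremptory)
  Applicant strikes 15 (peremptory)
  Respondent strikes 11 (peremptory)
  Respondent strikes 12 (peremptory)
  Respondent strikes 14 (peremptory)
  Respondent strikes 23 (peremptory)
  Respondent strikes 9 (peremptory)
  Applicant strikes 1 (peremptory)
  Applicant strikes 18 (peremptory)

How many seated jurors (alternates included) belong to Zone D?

Removed: #1, #4, #9, #11, #12, #14, #15, #17, #18, #23.
Seated (10 incl. alternates): #2, #3, #5, #6, #7, #8, #10, #13, #16, #19.
Of those, in Zone D: #2, #5, #7, #16, #19 → 5.

5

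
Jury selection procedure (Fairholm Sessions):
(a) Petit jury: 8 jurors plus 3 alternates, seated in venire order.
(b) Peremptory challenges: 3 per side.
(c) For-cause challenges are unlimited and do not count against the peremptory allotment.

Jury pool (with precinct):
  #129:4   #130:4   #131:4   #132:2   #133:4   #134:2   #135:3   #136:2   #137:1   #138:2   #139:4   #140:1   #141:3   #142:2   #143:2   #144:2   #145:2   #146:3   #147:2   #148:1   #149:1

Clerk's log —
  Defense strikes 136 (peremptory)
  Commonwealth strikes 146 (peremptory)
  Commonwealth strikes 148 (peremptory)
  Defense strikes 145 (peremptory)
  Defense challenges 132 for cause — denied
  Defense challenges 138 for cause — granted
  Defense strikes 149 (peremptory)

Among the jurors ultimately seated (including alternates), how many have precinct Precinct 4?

Removed: #136, #138, #145, #146, #148, #149.
Seated (11 incl. alternates): #129, #130, #131, #132, #133, #134, #135, #137, #139, #140, #141.
Of those, in Precinct 4: #129, #130, #131, #133, #139 → 5.

5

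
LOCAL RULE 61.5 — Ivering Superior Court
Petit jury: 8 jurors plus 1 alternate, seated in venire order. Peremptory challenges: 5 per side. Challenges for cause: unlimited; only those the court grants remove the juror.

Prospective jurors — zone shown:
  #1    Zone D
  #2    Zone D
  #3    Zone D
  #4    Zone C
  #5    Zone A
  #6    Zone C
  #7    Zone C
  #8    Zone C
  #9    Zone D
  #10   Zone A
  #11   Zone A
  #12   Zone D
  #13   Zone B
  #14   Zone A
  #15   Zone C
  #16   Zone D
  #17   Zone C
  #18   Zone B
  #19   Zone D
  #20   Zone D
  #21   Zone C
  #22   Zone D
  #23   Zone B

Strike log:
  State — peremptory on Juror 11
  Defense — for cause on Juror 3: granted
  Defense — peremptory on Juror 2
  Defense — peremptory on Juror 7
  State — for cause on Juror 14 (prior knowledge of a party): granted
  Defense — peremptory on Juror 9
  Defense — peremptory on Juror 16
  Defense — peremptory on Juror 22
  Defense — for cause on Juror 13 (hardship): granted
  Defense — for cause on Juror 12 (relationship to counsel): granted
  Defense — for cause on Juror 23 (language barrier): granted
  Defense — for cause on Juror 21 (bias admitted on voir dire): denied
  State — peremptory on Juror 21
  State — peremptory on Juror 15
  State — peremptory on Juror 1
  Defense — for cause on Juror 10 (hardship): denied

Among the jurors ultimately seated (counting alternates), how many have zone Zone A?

Removed: #1, #2, #3, #7, #9, #11, #12, #13, #14, #15, #16, #21, #22, #23.
Seated (9 incl. alternates): #4, #5, #6, #8, #10, #17, #18, #19, #20.
Of those, in Zone A: #5, #10 → 2.

2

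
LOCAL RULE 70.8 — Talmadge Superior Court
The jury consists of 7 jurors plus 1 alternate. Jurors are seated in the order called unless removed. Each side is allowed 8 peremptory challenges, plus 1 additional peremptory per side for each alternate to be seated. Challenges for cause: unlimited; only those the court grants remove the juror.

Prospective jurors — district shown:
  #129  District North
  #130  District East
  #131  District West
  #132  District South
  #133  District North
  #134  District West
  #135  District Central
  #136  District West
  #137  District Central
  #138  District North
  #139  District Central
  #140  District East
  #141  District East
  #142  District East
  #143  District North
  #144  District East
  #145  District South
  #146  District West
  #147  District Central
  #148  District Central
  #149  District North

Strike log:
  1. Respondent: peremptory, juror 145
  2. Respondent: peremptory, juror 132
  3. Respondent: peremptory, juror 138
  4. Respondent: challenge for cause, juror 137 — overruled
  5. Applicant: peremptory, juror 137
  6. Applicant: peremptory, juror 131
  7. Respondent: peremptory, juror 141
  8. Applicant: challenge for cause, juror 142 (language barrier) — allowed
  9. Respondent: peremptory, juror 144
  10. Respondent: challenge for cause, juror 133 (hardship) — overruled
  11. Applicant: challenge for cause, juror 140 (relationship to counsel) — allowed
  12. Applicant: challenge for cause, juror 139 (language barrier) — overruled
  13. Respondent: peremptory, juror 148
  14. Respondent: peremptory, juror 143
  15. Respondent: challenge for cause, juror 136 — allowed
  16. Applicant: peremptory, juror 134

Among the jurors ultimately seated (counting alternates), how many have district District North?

Removed: #131, #132, #134, #136, #137, #138, #140, #141, #142, #143, #144, #145, #148.
Seated (8 incl. alternates): #129, #130, #133, #135, #139, #146, #147, #149.
Of those, in District North: #129, #133, #149 → 3.

3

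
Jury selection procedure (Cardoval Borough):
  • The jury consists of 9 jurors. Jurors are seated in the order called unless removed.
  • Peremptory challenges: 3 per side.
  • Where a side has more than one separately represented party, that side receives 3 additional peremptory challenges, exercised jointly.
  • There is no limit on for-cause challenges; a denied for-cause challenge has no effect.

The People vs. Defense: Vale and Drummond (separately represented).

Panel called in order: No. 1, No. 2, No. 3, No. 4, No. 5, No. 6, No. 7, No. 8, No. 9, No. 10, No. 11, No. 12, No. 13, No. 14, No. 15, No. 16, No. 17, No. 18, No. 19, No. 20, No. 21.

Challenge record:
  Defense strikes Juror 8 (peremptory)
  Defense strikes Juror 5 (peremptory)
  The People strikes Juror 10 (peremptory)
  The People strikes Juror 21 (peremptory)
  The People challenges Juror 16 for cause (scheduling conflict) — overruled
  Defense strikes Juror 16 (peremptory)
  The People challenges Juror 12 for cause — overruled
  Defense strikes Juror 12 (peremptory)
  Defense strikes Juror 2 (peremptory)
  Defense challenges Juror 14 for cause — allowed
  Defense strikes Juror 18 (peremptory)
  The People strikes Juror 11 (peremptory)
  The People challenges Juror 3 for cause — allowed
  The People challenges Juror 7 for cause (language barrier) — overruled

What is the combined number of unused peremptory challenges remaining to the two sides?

The People allotment: 3. Defense allotment: 3 base + 3 multi-party = 6.
The People peremptories used: #10, #21, #11 — 3 (for-cause on #16, #12, #3, #7 don't count).
Defense peremptories used: #8, #5, #16, #12, #2, #18 — 6 (the for-cause on #14 doesn't count).
Remaining: (3 − 3) + (6 − 6) = 0.

0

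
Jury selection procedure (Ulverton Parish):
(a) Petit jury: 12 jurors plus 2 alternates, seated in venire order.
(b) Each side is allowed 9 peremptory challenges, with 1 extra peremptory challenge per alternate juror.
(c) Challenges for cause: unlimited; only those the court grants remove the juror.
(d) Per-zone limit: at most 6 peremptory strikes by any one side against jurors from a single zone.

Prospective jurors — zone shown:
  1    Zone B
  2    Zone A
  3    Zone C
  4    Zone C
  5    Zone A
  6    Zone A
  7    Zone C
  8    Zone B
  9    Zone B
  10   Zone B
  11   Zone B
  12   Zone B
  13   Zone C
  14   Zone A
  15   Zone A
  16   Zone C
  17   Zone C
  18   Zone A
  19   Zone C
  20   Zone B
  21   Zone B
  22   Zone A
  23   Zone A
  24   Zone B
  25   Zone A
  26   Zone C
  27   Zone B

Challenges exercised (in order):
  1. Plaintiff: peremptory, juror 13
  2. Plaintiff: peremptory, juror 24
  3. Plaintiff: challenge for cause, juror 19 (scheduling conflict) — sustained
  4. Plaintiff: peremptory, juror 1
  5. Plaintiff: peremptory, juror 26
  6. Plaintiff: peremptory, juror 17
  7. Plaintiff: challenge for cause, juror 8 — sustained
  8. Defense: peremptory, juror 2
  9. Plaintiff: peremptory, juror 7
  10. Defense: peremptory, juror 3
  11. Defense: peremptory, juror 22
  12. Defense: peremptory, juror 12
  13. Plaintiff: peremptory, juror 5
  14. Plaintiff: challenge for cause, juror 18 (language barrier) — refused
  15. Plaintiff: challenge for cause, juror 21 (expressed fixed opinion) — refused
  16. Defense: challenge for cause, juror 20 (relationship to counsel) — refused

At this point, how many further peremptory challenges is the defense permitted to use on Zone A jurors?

Defense peremptories so far: #2, #3, #22, #12 — 4 of 11 used, 7 left overall.
Against Zone A: #2, #22 — 2 used; per-zone cap 6 leaves 4.
Binding limit: min(7, 4) = 4.

4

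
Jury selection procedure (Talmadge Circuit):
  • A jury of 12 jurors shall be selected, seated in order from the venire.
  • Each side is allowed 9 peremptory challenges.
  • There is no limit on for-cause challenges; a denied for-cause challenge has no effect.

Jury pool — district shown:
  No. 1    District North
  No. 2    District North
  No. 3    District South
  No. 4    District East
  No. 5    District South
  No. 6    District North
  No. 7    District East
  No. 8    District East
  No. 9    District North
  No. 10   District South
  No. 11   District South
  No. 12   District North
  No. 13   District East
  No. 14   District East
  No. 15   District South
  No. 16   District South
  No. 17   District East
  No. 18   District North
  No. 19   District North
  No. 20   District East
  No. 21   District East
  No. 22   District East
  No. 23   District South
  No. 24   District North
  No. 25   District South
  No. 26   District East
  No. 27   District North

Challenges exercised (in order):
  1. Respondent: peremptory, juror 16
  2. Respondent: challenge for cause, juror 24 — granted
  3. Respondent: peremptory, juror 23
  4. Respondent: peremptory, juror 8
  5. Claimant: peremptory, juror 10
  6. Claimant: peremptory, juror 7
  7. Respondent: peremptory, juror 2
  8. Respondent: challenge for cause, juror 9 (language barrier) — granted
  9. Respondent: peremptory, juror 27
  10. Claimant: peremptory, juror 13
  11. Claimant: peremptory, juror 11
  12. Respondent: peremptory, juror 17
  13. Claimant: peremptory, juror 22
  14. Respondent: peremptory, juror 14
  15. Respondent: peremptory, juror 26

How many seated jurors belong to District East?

Removed: #2, #7, #8, #9, #10, #11, #13, #14, #16, #17, #22, #23, #24, #26, #27.
Seated jurors 1–12: #1, #3, #4, #5, #6, #12, #15, #18, #19, #20, #21, #25.
Of those, in District East: #4, #20, #21 → 3.

3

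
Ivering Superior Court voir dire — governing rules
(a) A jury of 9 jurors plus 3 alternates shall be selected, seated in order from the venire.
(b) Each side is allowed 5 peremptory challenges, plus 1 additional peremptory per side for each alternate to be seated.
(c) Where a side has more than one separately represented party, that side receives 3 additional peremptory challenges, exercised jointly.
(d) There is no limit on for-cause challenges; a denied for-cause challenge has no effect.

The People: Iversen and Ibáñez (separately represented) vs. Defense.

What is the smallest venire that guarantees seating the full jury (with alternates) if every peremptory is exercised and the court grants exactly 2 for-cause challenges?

Seats to fill: 9 + 3 alternates = 12.
Peremptories — The People: 5 + 1×3 + 3 = 11; Defense: 5 + 1×3 = 8; total 19.
For-cause removals: 2.
Minimum venire: 12 + 19 + 2 = 33.

33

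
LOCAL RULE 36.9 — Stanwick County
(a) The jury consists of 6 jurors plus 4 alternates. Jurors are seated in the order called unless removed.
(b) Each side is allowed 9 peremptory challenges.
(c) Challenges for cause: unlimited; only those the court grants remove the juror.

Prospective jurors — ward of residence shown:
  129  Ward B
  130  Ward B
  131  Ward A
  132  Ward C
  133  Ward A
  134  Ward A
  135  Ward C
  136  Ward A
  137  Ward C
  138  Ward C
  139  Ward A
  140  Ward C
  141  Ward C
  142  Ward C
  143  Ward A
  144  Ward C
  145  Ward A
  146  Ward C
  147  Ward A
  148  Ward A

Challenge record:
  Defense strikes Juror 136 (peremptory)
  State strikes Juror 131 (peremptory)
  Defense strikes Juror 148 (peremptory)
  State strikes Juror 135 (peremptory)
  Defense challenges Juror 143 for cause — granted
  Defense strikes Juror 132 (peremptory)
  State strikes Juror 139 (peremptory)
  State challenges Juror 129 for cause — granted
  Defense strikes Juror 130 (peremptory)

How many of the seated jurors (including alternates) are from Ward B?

Removed: #129, #130, #131, #132, #135, #136, #139, #143, #148.
Seated (10 incl. alternates): #133, #134, #137, #138, #140, #141, #142, #144, #145, #146.
None of those are in Ward B → 0.

0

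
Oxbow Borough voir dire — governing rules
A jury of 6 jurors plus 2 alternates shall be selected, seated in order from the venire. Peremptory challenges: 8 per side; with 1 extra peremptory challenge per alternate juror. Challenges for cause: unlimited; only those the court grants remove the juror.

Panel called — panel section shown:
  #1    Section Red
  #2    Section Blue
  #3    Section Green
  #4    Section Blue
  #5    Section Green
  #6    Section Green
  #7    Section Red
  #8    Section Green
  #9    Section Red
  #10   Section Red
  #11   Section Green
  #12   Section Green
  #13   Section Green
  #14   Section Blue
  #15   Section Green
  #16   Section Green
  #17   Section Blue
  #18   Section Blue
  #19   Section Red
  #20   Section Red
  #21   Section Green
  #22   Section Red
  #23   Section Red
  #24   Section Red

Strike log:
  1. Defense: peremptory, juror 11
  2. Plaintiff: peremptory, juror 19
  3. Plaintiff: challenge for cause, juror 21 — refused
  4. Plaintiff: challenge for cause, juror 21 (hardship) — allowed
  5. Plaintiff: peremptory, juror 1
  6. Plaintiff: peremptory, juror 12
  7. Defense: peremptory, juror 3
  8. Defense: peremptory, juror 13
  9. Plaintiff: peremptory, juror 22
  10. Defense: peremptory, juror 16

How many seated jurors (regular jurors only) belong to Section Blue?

2

Removed: #1, #3, #11, #12, #13, #16, #19, #21, #22.
Seated jurors 1–6: #2, #4, #5, #6, #7, #8 (alternates #9, #10 not counted).
Of those, in Section Blue: #2, #4 → 2.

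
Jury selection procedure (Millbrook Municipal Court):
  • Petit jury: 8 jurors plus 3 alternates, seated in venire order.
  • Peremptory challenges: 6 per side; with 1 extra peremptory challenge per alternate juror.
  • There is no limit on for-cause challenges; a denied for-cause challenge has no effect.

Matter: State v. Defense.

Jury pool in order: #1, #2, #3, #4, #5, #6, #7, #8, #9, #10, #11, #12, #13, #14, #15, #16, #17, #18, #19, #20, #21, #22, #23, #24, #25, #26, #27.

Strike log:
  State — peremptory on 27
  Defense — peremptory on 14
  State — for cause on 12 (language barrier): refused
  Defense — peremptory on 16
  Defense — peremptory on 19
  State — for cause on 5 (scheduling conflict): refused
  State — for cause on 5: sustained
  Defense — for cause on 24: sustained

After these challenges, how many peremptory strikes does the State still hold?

8

State allotment: 6 base + 1 × 3 alternates = 9.
State peremptories used: #27 — 1 (for-cause on #12, #5, #5 don't count).
Remaining: 9 − 1 = 8.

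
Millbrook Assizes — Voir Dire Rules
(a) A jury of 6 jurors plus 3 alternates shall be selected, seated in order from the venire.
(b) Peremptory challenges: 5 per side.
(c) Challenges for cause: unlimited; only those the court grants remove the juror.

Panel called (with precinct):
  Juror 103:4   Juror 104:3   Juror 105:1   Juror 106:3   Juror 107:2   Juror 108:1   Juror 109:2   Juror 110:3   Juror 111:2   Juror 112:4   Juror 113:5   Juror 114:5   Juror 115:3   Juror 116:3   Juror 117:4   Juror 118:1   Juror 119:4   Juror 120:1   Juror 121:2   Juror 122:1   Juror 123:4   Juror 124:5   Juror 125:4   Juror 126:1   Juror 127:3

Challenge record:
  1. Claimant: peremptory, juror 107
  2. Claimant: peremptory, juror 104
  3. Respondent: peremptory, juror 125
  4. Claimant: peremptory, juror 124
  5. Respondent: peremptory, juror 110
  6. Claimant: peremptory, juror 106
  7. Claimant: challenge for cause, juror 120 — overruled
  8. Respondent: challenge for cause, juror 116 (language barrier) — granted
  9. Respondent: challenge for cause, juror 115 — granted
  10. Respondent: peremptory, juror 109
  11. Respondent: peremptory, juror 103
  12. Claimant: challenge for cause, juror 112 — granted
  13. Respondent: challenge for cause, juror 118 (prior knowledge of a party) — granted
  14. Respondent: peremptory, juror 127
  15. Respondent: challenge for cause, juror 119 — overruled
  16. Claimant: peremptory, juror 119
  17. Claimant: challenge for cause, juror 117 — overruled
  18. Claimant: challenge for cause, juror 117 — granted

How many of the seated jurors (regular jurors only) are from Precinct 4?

Removed: #103, #104, #106, #107, #109, #110, #112, #115, #116, #117, #118, #119, #124, #125, #127.
Seated jurors 1–6: #105, #108, #111, #113, #114, #120 (alternates #121, #122, #123 not counted).
None of those are in Precinct 4 → 0.

0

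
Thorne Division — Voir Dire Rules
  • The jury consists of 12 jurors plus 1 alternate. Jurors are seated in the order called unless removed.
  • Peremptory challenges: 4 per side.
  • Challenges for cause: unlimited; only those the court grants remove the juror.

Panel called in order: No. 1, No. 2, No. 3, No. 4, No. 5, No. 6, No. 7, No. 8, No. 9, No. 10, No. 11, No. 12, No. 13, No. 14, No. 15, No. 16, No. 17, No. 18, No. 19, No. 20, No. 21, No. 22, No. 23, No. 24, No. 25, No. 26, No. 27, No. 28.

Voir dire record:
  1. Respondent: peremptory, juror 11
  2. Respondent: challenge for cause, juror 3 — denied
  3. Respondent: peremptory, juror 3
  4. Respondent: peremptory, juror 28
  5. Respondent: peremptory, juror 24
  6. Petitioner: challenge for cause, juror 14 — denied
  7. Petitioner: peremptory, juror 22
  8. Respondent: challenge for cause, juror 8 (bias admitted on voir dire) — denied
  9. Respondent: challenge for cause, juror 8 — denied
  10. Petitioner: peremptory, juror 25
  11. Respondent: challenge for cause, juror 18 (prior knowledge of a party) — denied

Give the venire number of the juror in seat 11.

13

Removed: #3, #11, #22, #24, #25, #28. (#8, #14, #18 stay — for-cause denied.)
Seating in order: seats 1–12 → #1, #2, #4, #5, #6, #7, #8, #9, #10, #12, #13, #14; alternates → #15.
So seat 11 is #13.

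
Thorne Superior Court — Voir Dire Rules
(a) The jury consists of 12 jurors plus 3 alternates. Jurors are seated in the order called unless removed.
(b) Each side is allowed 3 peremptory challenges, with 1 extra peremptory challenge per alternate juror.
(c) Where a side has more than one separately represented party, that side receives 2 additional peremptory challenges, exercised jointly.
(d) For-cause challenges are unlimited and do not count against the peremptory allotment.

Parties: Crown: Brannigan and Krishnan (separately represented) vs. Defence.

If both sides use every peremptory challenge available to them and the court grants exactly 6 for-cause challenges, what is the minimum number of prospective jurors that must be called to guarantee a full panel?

Seats to fill: 12 + 3 alternates = 15.
Peremptories — Crown: 3 + 1×3 + 2 = 8; Defence: 3 + 1×3 = 6; total 14.
For-cause removals: 6.
Minimum venire: 15 + 14 + 6 = 35.

35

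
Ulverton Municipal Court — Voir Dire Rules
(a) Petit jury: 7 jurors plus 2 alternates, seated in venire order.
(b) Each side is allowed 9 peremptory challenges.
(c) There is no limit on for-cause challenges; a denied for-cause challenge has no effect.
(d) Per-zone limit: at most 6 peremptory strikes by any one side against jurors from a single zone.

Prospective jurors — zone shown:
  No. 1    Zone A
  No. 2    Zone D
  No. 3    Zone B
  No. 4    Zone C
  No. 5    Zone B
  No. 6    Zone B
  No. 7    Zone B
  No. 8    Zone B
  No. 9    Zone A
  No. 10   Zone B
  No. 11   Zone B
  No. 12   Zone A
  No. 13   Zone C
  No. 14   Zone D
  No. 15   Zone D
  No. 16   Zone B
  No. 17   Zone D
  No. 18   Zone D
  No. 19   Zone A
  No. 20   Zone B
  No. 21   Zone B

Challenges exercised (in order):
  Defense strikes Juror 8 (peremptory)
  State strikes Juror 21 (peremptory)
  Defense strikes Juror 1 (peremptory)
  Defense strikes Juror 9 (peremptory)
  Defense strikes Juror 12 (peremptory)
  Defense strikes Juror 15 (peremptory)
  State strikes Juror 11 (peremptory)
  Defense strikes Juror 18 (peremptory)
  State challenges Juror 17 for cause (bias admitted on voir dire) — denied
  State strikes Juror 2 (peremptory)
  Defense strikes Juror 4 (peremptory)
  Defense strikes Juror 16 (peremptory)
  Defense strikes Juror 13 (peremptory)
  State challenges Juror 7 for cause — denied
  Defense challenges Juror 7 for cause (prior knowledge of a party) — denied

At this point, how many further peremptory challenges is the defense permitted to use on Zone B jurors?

Defense peremptories so far: #8, #1, #9, #12, #15, #18, #4, #16, #13 — 9 of 9 used, 0 left overall.
Against Zone B: #8, #16 — 2 used; per-zone cap 6 leaves 4.
Binding limit: min(0, 4) = 0.

0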